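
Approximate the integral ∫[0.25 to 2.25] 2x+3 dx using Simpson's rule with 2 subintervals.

f(x) = 2x+3
a = 0.25, b = 2.25, n = 2
h = (b - a)/n = 1.000000

Simpson's rule: (h/3)[f(x₀) + 4f(x₁) + 2f(x₂) + ... + f(xₙ)]

x_0 = 0.2500, f(x_0) = 3.500000, coefficient = 1
x_1 = 1.2500, f(x_1) = 5.500000, coefficient = 4
x_2 = 2.2500, f(x_2) = 7.500000, coefficient = 1

I ≈ (1.000000/3) × 33.000000 = 11.000000
Exact value: 11.000000
Error: 0.000000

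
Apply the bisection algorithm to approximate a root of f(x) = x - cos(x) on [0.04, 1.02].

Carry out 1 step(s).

f(x) = x - cos(x)
Initial interval: [0.04, 1.02]

Iteration 1:
  c_1 = (0.040000 + 1.020000)/2 = 0.530000
  f(c_1) = f(0.530000) = -0.332807
  f(a) × f(c) ≥ 0, new interval: [0.530000, 1.020000]

After 1 iteration(s), the approximation is c_1 = 0.530000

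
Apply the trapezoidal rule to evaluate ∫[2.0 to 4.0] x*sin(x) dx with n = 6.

f(x) = x*sin(x)
a = 2.0, b = 4.0, n = 6
h = (b - a)/n = 0.333333

Trapezoidal rule: (h/2)[f(x₀) + 2f(x₁) + 2f(x₂) + ... + f(xₙ)]

x_0 = 2.0000, f(x_0) = 1.818595, coefficient = 1
x_1 = 2.3333, f(x_1) = 1.687200, coefficient = 2
x_2 = 2.6667, f(x_2) = 1.219394, coefficient = 2
x_3 = 3.0000, f(x_3) = 0.423360, coefficient = 2
x_4 = 3.3333, f(x_4) = -0.635227, coefficient = 2
x_5 = 3.6667, f(x_5) = -1.838016, coefficient = 2
x_6 = 4.0000, f(x_6) = -3.027210, coefficient = 1

I ≈ (0.333333/2) × 0.504808 = 0.084135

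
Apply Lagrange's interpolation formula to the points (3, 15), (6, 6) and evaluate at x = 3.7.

Lagrange interpolation formula:
P(x) = Σ yᵢ × Lᵢ(x)
where Lᵢ(x) = Π_{j≠i} (x - xⱼ)/(xᵢ - xⱼ)

L_0(3.7) = (3.7 - 6)/(3 - 6) = 0.766667
L_1(3.7) = (3.7 - 3)/(6 - 3) = 0.233333

P(3.7) = 15×L_0(3.7) + 6×L_1(3.7)
P(3.7) = 12.900000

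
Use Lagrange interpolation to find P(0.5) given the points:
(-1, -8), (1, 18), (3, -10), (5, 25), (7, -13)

Lagrange interpolation formula:
P(x) = Σ yᵢ × Lᵢ(x)
where Lᵢ(x) = Π_{j≠i} (x - xⱼ)/(xᵢ - xⱼ)

L_0(0.5) = (0.5 - 1)/(-1 - 1) × (0.5 - 3)/(-1 - 3) × (0.5 - 5)/(-1 - 5) × (0.5 - 7)/(-1 - 7) = 0.095215
L_1(0.5) = (0.5 - (-1))/(1 - (-1)) × (0.5 - 3)/(1 - 3) × (0.5 - 5)/(1 - 5) × (0.5 - 7)/(1 - 7) = 1.142578
L_2(0.5) = (0.5 - (-1))/(3 - (-1)) × (0.5 - 1)/(3 - 1) × (0.5 - 5)/(3 - 5) × (0.5 - 7)/(3 - 7) = -0.342773
L_3(0.5) = (0.5 - (-1))/(5 - (-1)) × (0.5 - 1)/(5 - 1) × (0.5 - 3)/(5 - 3) × (0.5 - 7)/(5 - 7) = 0.126953
L_4(0.5) = (0.5 - (-1))/(7 - (-1)) × (0.5 - 1)/(7 - 1) × (0.5 - 3)/(7 - 3) × (0.5 - 5)/(7 - 5) = -0.021973

P(0.5) = (-8)×L_0(0.5) + 18×L_1(0.5) + (-10)×L_2(0.5) + 25×L_3(0.5) + (-13)×L_4(0.5)
P(0.5) = 26.691895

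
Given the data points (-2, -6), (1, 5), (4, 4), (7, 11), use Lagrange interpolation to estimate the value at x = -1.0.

Lagrange interpolation formula:
P(x) = Σ yᵢ × Lᵢ(x)
where Lᵢ(x) = Π_{j≠i} (x - xⱼ)/(xᵢ - xⱼ)

L_0(-1.0) = (-1.0 - 1)/(-2 - 1) × (-1.0 - 4)/(-2 - 4) × (-1.0 - 7)/(-2 - 7) = 0.493827
L_1(-1.0) = (-1.0 - (-2))/(1 - (-2)) × (-1.0 - 4)/(1 - 4) × (-1.0 - 7)/(1 - 7) = 0.740741
L_2(-1.0) = (-1.0 - (-2))/(4 - (-2)) × (-1.0 - 1)/(4 - 1) × (-1.0 - 7)/(4 - 7) = -0.296296
L_3(-1.0) = (-1.0 - (-2))/(7 - (-2)) × (-1.0 - 1)/(7 - 1) × (-1.0 - 4)/(7 - 4) = 0.061728

P(-1.0) = (-6)×L_0(-1.0) + 5×L_1(-1.0) + 4×L_2(-1.0) + 11×L_3(-1.0)
P(-1.0) = 0.234568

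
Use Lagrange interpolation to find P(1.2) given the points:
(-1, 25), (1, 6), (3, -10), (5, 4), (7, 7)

Lagrange interpolation formula:
P(x) = Σ yᵢ × Lᵢ(x)
where Lᵢ(x) = Π_{j≠i} (x - xⱼ)/(xᵢ - xⱼ)

L_0(1.2) = (1.2 - 1)/(-1 - 1) × (1.2 - 3)/(-1 - 3) × (1.2 - 5)/(-1 - 5) × (1.2 - 7)/(-1 - 7) = -0.020662
L_1(1.2) = (1.2 - (-1))/(1 - (-1)) × (1.2 - 3)/(1 - 3) × (1.2 - 5)/(1 - 5) × (1.2 - 7)/(1 - 7) = 0.909150
L_2(1.2) = (1.2 - (-1))/(3 - (-1)) × (1.2 - 1)/(3 - 1) × (1.2 - 5)/(3 - 5) × (1.2 - 7)/(3 - 7) = 0.151525
L_3(1.2) = (1.2 - (-1))/(5 - (-1)) × (1.2 - 1)/(5 - 1) × (1.2 - 3)/(5 - 3) × (1.2 - 7)/(5 - 7) = -0.047850
L_4(1.2) = (1.2 - (-1))/(7 - (-1)) × (1.2 - 1)/(7 - 1) × (1.2 - 3)/(7 - 3) × (1.2 - 5)/(7 - 5) = 0.007837

P(1.2) = 25×L_0(1.2) + 6×L_1(1.2) + (-10)×L_2(1.2) + 4×L_3(1.2) + 7×L_4(1.2)
P(1.2) = 3.286550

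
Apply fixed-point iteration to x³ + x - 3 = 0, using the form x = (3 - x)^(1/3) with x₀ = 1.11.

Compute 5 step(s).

Equation: x³ + x - 3 = 0
Fixed-point form: x = (3 - x)^(1/3)
x₀ = 1.11

x_1 = g(1.110000) = 1.236386
x_2 = g(1.236386) = 1.208188
x_3 = g(1.208188) = 1.214593
x_4 = g(1.214593) = 1.213144
x_5 = g(1.213144) = 1.213472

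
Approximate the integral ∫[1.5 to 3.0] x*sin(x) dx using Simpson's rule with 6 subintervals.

f(x) = x*sin(x)
a = 1.5, b = 3.0, n = 6
h = (b - a)/n = 0.250000

Simpson's rule: (h/3)[f(x₀) + 4f(x₁) + 2f(x₂) + ... + f(xₙ)]

x_0 = 1.5000, f(x_0) = 1.496242, coefficient = 1
x_1 = 1.7500, f(x_1) = 1.721975, coefficient = 4
x_2 = 2.0000, f(x_2) = 1.818595, coefficient = 2
x_3 = 2.2500, f(x_3) = 1.750665, coefficient = 4
x_4 = 2.5000, f(x_4) = 1.496180, coefficient = 2
x_5 = 2.7500, f(x_5) = 1.049568, coefficient = 4
x_6 = 3.0000, f(x_6) = 0.423360, coefficient = 1

I ≈ (0.250000/3) × 26.637984 = 2.219832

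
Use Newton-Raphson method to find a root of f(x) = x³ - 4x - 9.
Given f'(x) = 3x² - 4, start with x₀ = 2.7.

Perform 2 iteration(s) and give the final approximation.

f(x) = x³ - 4x - 9
f'(x) = 3x² - 4
x₀ = 2.7

Newton-Raphson formula: x_{n+1} = x_n - f(x_n)/f'(x_n)

Iteration 1:
  f(2.700000) = -0.117000
  f'(2.700000) = 17.870000
  x_1 = 2.700000 - (-0.117000)/17.870000 = 2.706547
Iteration 2:
  f(2.706547) = 0.000348
  f'(2.706547) = 17.976195
  x_2 = 2.706547 - 0.000348/17.976195 = 2.706528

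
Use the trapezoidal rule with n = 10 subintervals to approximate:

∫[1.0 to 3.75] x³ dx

f(x) = x³
a = 1.0, b = 3.75, n = 10
h = (b - a)/n = 0.275000

Trapezoidal rule: (h/2)[f(x₀) + 2f(x₁) + 2f(x₂) + ... + f(xₙ)]

x_0 = 1.0000, f(x_0) = 1.000000, coefficient = 1
x_1 = 1.2750, f(x_1) = 2.072672, coefficient = 2
x_2 = 1.5500, f(x_2) = 3.723875, coefficient = 2
x_3 = 1.8250, f(x_3) = 6.078391, coefficient = 2
x_4 = 2.1000, f(x_4) = 9.261000, coefficient = 2
x_5 = 2.3750, f(x_5) = 13.396484, coefficient = 2
x_6 = 2.6500, f(x_6) = 18.609625, coefficient = 2
x_7 = 2.9250, f(x_7) = 25.025203, coefficient = 2
x_8 = 3.2000, f(x_8) = 32.768000, coefficient = 2
x_9 = 3.4750, f(x_9) = 41.962797, coefficient = 2
x_10 = 3.7500, f(x_10) = 52.734375, coefficient = 1

I ≈ (0.275000/2) × 359.530469 = 49.435439
Exact value: 49.188477
Error: 0.246963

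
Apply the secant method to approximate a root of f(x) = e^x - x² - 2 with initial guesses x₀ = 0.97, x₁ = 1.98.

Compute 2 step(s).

f(x) = e^x - x² - 2
x₀ = 0.97, x₁ = 1.98

Secant formula: x_{n+1} = x_n - f(x_n)(x_n - x_{n-1})/(f(x_n) - f(x_{n-1}))

Iteration 1:
  f(0.970000) = -0.302956
  f(1.980000) = 1.322343
  x_2 = 1.980000 - 1.322343×(1.980000 - 0.970000)/(1.322343 - (-0.302956))
       = 1.158264
Iteration 2:
  f(1.980000) = 1.322343
  f(1.158264) = -0.157175
  x_3 = 1.158264 - (-0.157175)×(1.158264 - 1.980000)/(-0.157175 - 1.322343)
       = 1.245560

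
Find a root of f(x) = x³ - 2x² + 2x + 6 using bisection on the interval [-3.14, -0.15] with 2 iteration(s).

f(x) = x³ - 2x² + 2x + 6
Initial interval: [-3.14, -0.15]

Iteration 1:
  c_1 = (-3.140000 + (-0.150000))/2 = -1.645000
  f(c_1) = f(-1.645000) = -7.153461
  f(a) × f(c) ≥ 0, new interval: [-1.645000, -0.150000]
Iteration 2:
  c_2 = (-1.645000 + (-0.150000))/2 = -0.897500
  f(c_2) = f(-0.897500) = 1.871046
  f(a) × f(c) < 0, new interval: [-1.645000, -0.897500]

After 2 iteration(s), the approximation is c_2 = -0.897500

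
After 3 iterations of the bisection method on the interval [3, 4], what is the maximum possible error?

Bisection error bound: |error| ≤ (b-a)/2^n
|error| ≤ (4 - 3)/2^3 = 1/2^3
|error| ≤ 0.1250000000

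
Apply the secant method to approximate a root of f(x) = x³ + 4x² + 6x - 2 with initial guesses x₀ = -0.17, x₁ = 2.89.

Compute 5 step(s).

f(x) = x³ + 4x² + 6x - 2
x₀ = -0.17, x₁ = 2.89

Secant formula: x_{n+1} = x_n - f(x_n)(x_n - x_{n-1})/(f(x_n) - f(x_{n-1}))

Iteration 1:
  f(-0.170000) = -2.909313
  f(2.890000) = 72.885969
  x_2 = 2.890000 - 72.885969×(2.890000 - (-0.170000))/(72.885969 - (-2.909313))
       = -0.052545
Iteration 2:
  f(2.890000) = 72.885969
  f(-0.052545) = -2.304374
  x_3 = -0.052545 - (-2.304374)×(-0.052545 - 2.890000)/(-2.304374 - 72.885969)
       = 0.037635
Iteration 3:
  f(-0.052545) = -2.304374
  f(0.037635) = -1.768469
  x_4 = 0.037635 - (-1.768469)×(0.037635 - (-0.052545))/(-1.768469 - (-2.304374))
       = 0.335229
Iteration 4:
  f(0.037635) = -1.768469
  f(0.335229) = 0.498562
  x_5 = 0.335229 - 0.498562×(0.335229 - 0.037635)/(0.498562 - (-1.768469))
       = 0.269783
Iteration 5:
  f(0.335229) = 0.498562
  f(0.269783) = -0.070537
  x_6 = 0.269783 - (-0.070537)×(0.269783 - 0.335229)/(-0.070537 - 0.498562)
       = 0.277895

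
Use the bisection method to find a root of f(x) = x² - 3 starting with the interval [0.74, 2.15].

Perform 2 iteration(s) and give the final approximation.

f(x) = x² - 3
Initial interval: [0.74, 2.15]

Iteration 1:
  c_1 = (0.740000 + 2.150000)/2 = 1.445000
  f(c_1) = f(1.445000) = -0.911975
  f(a) × f(c) ≥ 0, new interval: [1.445000, 2.150000]
Iteration 2:
  c_2 = (1.445000 + 2.150000)/2 = 1.797500
  f(c_2) = f(1.797500) = 0.231006
  f(a) × f(c) < 0, new interval: [1.445000, 1.797500]

After 2 iteration(s), the approximation is c_2 = 1.797500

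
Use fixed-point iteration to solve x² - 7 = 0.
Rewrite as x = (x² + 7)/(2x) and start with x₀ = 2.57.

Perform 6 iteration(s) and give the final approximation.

Equation: x² - 7 = 0
Fixed-point form: x = (x² + 7)/(2x)
x₀ = 2.57

x_1 = g(2.570000) = 2.646868
x_2 = g(2.646868) = 2.645752
x_3 = g(2.645752) = 2.645751
x_4 = g(2.645751) = 2.645751
x_5 = g(2.645751) = 2.645751
x_6 = g(2.645751) = 2.645751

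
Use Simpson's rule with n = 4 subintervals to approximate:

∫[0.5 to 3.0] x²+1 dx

f(x) = x²+1
a = 0.5, b = 3.0, n = 4
h = (b - a)/n = 0.625000

Simpson's rule: (h/3)[f(x₀) + 4f(x₁) + 2f(x₂) + ... + f(xₙ)]

x_0 = 0.5000, f(x_0) = 1.250000, coefficient = 1
x_1 = 1.1250, f(x_1) = 2.265625, coefficient = 4
x_2 = 1.7500, f(x_2) = 4.062500, coefficient = 2
x_3 = 2.3750, f(x_3) = 6.640625, coefficient = 4
x_4 = 3.0000, f(x_4) = 10.000000, coefficient = 1

I ≈ (0.625000/3) × 55.000000 = 11.458333
Exact value: 11.458333
Error: 0.000000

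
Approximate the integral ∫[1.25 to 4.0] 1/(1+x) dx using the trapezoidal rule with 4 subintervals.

f(x) = 1/(1+x)
a = 1.25, b = 4.0, n = 4
h = (b - a)/n = 0.687500

Trapezoidal rule: (h/2)[f(x₀) + 2f(x₁) + 2f(x₂) + ... + f(xₙ)]

x_0 = 1.2500, f(x_0) = 0.444444, coefficient = 1
x_1 = 1.9375, f(x_1) = 0.340426, coefficient = 2
x_2 = 2.6250, f(x_2) = 0.275862, coefficient = 2
x_3 = 3.3125, f(x_3) = 0.231884, coefficient = 2
x_4 = 4.0000, f(x_4) = 0.200000, coefficient = 1

I ≈ (0.687500/2) × 2.340788 = 0.804646
Exact value: 0.798508
Error: 0.006138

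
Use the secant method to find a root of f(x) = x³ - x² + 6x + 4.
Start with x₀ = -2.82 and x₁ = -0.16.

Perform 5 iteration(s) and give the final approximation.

f(x) = x³ - x² + 6x + 4
x₀ = -2.82, x₁ = -0.16

Secant formula: x_{n+1} = x_n - f(x_n)(x_n - x_{n-1})/(f(x_n) - f(x_{n-1}))

Iteration 1:
  f(-2.820000) = -43.298168
  f(-0.160000) = 3.010304
  x_2 = -0.160000 - 3.010304×(-0.160000 - (-2.820000))/(3.010304 - (-43.298168))
       = -0.332915
Iteration 2:
  f(-0.160000) = 3.010304
  f(-0.332915) = 1.854783
  x_3 = -0.332915 - 1.854783×(-0.332915 - (-0.160000))/(1.854783 - 3.010304)
       = -0.610468
Iteration 3:
  f(-0.332915) = 1.854783
  f(-0.610468) = -0.262984
  x_4 = -0.610468 - (-0.262984)×(-0.610468 - (-0.332915))/(-0.262984 - 1.854783)
       = -0.576002
Iteration 4:
  f(-0.610468) = -0.262984
  f(-0.576002) = 0.021108
  x_5 = -0.576002 - 0.021108×(-0.576002 - (-0.610468))/(0.021108 - (-0.262984))
       = -0.578562
Iteration 5:
  f(-0.576002) = 0.021108
  f(-0.578562) = 0.000226
  x_6 = -0.578562 - 0.000226×(-0.578562 - (-0.576002))/(0.000226 - 0.021108)
       = -0.578590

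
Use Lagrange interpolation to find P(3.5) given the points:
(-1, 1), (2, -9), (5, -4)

Lagrange interpolation formula:
P(x) = Σ yᵢ × Lᵢ(x)
where Lᵢ(x) = Π_{j≠i} (x - xⱼ)/(xᵢ - xⱼ)

L_0(3.5) = (3.5 - 2)/(-1 - 2) × (3.5 - 5)/(-1 - 5) = -0.125000
L_1(3.5) = (3.5 - (-1))/(2 - (-1)) × (3.5 - 5)/(2 - 5) = 0.750000
L_2(3.5) = (3.5 - (-1))/(5 - (-1)) × (3.5 - 2)/(5 - 2) = 0.375000

P(3.5) = 1×L_0(3.5) + (-9)×L_1(3.5) + (-4)×L_2(3.5)
P(3.5) = -8.375000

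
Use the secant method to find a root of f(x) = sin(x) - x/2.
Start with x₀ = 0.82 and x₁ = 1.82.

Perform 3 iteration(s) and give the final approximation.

f(x) = sin(x) - x/2
x₀ = 0.82, x₁ = 1.82

Secant formula: x_{n+1} = x_n - f(x_n)(x_n - x_{n-1})/(f(x_n) - f(x_{n-1}))

Iteration 1:
  f(0.820000) = 0.321146
  f(1.820000) = 0.059109
  x_2 = 1.820000 - 0.059109×(1.820000 - 0.820000)/(0.059109 - 0.321146)
       = 2.045576
Iteration 2:
  f(1.820000) = 0.059109
  f(2.045576) = -0.133394
  x_3 = 2.045576 - (-0.133394)×(2.045576 - 1.820000)/(-0.133394 - 0.059109)
       = 1.889264
Iteration 3:
  f(2.045576) = -0.133394
  f(1.889264) = 0.005084
  x_4 = 1.889264 - 0.005084×(1.889264 - 2.045576)/(0.005084 - (-0.133394))
       = 1.895003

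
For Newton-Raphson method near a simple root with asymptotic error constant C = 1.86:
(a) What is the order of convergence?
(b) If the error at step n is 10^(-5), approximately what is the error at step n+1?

(a) Newton-Raphson has quadratic (order 2) convergence near simple roots.
    This means |e_{n+1}| ≈ C|e_n|².

(b) With |e_n| = 10^(-5) and C = 1.86:
    |e_{n+1}| ≈ 1.86 × (10^(-5))² = 1.86 × 10^(-10)

(a) 2 (quadratic); (b) |e_{n+1}| ≈ 1.860e-10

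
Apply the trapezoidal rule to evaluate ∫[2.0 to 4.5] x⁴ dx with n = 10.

f(x) = x⁴
a = 2.0, b = 4.5, n = 10
h = (b - a)/n = 0.250000

Trapezoidal rule: (h/2)[f(x₀) + 2f(x₁) + 2f(x₂) + ... + f(xₙ)]

x_0 = 2.0000, f(x_0) = 16.000000, coefficient = 1
x_1 = 2.2500, f(x_1) = 25.628906, coefficient = 2
x_2 = 2.5000, f(x_2) = 39.062500, coefficient = 2
x_3 = 2.7500, f(x_3) = 57.191406, coefficient = 2
x_4 = 3.0000, f(x_4) = 81.000000, coefficient = 2
x_5 = 3.2500, f(x_5) = 111.566406, coefficient = 2
x_6 = 3.5000, f(x_6) = 150.062500, coefficient = 2
x_7 = 3.7500, f(x_7) = 197.753906, coefficient = 2
x_8 = 4.0000, f(x_8) = 256.000000, coefficient = 2
x_9 = 4.2500, f(x_9) = 326.253906, coefficient = 2
x_10 = 4.5000, f(x_10) = 410.062500, coefficient = 1

I ≈ (0.250000/2) × 2915.101562 = 364.387695
Exact value: 362.656250
Error: 1.731445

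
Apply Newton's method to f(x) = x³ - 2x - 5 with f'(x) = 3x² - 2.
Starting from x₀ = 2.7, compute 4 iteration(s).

f(x) = x³ - 2x - 5
f'(x) = 3x² - 2
x₀ = 2.7

Newton-Raphson formula: x_{n+1} = x_n - f(x_n)/f'(x_n)

Iteration 1:
  f(2.700000) = 9.283000
  f'(2.700000) = 19.870000
  x_1 = 2.700000 - 9.283000/19.870000 = 2.232813
Iteration 2:
  f(2.232813) = 1.665964
  f'(2.232813) = 12.956366
  x_2 = 2.232813 - 1.665964/12.956366 = 2.104231
Iteration 3:
  f(2.104231) = 0.108623
  f'(2.104231) = 11.283360
  x_3 = 2.104231 - 0.108623/11.283360 = 2.094604
Iteration 4:
  f(2.094604) = 0.000584
  f'(2.094604) = 11.162095
  x_4 = 2.094604 - 0.000584/11.162095 = 2.094551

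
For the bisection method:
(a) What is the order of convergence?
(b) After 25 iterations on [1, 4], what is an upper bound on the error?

(a) Bisection has linear (order 1) convergence; the error is halved each step.

(b) Error bound = (b-a)/2^n = (4 - 1)/2^{25}
    = 3/2^{25}

(a) 1 (linear); (b) error ≤ 8.94e-08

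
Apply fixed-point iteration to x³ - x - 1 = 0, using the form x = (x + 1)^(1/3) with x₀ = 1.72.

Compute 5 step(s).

Equation: x³ - x - 1 = 0
Fixed-point form: x = (x + 1)^(1/3)
x₀ = 1.72

x_1 = g(1.720000) = 1.395906
x_2 = g(1.395906) = 1.338104
x_3 = g(1.338104) = 1.327256
x_4 = g(1.327256) = 1.325200
x_5 = g(1.325200) = 1.324809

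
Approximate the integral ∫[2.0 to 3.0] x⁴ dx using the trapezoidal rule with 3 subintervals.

f(x) = x⁴
a = 2.0, b = 3.0, n = 3
h = (b - a)/n = 0.333333

Trapezoidal rule: (h/2)[f(x₀) + 2f(x₁) + 2f(x₂) + ... + f(xₙ)]

x_0 = 2.0000, f(x_0) = 16.000000, coefficient = 1
x_1 = 2.3333, f(x_1) = 29.641975, coefficient = 2
x_2 = 2.6667, f(x_2) = 50.567901, coefficient = 2
x_3 = 3.0000, f(x_3) = 81.000000, coefficient = 1

I ≈ (0.333333/2) × 257.419753 = 42.903292
Exact value: 42.200000
Error: 0.703292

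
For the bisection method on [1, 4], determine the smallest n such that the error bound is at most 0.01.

We need (b-a)/2^n ≤ 0.01
(4 - 1)/2^n ≤ 0.01
3/2^n ≤ 0.01
2^n ≥ 300
n ≥ log₂(300) = 8.23
n ≥ 9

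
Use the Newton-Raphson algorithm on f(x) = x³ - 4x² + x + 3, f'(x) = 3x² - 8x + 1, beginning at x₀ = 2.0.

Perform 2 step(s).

f(x) = x³ - 4x² + x + 3
f'(x) = 3x² - 8x + 1
x₀ = 2.0

Newton-Raphson formula: x_{n+1} = x_n - f(x_n)/f'(x_n)

Iteration 1:
  f(2.000000) = -3.000000
  f'(2.000000) = -3.000000
  x_1 = 2.000000 - (-3.000000)/(-3.000000) = 1.000000
Iteration 2:
  f(1.000000) = 1.000000
  f'(1.000000) = -4.000000
  x_2 = 1.000000 - 1.000000/(-4.000000) = 1.250000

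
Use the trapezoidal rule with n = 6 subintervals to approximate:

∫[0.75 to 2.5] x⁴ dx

f(x) = x⁴
a = 0.75, b = 2.5, n = 6
h = (b - a)/n = 0.291667

Trapezoidal rule: (h/2)[f(x₀) + 2f(x₁) + 2f(x₂) + ... + f(xₙ)]

x_0 = 0.7500, f(x_0) = 0.316406, coefficient = 1
x_1 = 1.0417, f(x_1) = 1.177376, coefficient = 2
x_2 = 1.3333, f(x_2) = 3.160494, coefficient = 2
x_3 = 1.6250, f(x_3) = 6.972900, coefficient = 2
x_4 = 1.9167, f(x_4) = 13.495419, coefficient = 2
x_5 = 2.2083, f(x_5) = 23.782555, coefficient = 2
x_6 = 2.5000, f(x_6) = 39.062500, coefficient = 1

I ≈ (0.291667/2) × 136.556393 = 19.914474
Exact value: 19.483789
Error: 0.430685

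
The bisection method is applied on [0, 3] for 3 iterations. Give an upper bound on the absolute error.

Bisection error bound: |error| ≤ (b-a)/2^n
|error| ≤ (3 - 0)/2^3 = 3/2^3
|error| ≤ 0.3750000000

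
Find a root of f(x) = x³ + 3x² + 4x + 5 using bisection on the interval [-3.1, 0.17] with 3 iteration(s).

f(x) = x³ + 3x² + 4x + 5
Initial interval: [-3.1, 0.17]

Iteration 1:
  c_1 = (-3.100000 + 0.170000)/2 = -1.465000
  f(c_1) = f(-1.465000) = 2.434455
  f(a) × f(c) < 0, new interval: [-3.100000, -1.465000]
Iteration 2:
  c_2 = (-3.100000 + (-1.465000))/2 = -2.282500
  f(c_2) = f(-2.282500) = -0.391964
  f(a) × f(c) ≥ 0, new interval: [-2.282500, -1.465000]
Iteration 3:
  c_3 = (-2.282500 + (-1.465000))/2 = -1.873750
  f(c_3) = f(-1.873750) = 1.459195
  f(a) × f(c) < 0, new interval: [-2.282500, -1.873750]

After 3 iteration(s), the approximation is c_3 = -1.873750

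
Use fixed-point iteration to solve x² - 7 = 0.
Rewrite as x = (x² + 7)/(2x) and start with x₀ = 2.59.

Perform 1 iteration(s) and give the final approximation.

Equation: x² - 7 = 0
Fixed-point form: x = (x² + 7)/(2x)
x₀ = 2.59

x_1 = g(2.590000) = 2.646351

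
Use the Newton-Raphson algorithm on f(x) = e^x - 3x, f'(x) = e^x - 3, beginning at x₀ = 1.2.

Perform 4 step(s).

f(x) = e^x - 3x
f'(x) = e^x - 3
x₀ = 1.2

Newton-Raphson formula: x_{n+1} = x_n - f(x_n)/f'(x_n)

Iteration 1:
  f(1.200000) = -0.279883
  f'(1.200000) = 0.320117
  x_1 = 1.200000 - (-0.279883)/0.320117 = 2.074315
Iteration 2:
  f(2.074315) = 1.736148
  f'(2.074315) = 4.959094
  x_2 = 2.074315 - 1.736148/4.959094 = 1.724221
Iteration 3:
  f(1.724221) = 0.435488
  f'(1.724221) = 2.608152
  x_3 = 1.724221 - 0.435488/2.608152 = 1.557249
Iteration 4:
  f(1.557249) = 0.074001
  f'(1.557249) = 1.745749
  x_4 = 1.557249 - 0.074001/1.745749 = 1.514860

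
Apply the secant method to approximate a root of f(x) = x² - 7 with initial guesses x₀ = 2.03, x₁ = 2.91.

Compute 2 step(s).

f(x) = x² - 7
x₀ = 2.03, x₁ = 2.91

Secant formula: x_{n+1} = x_n - f(x_n)(x_n - x_{n-1})/(f(x_n) - f(x_{n-1}))

Iteration 1:
  f(2.030000) = -2.879100
  f(2.910000) = 1.468100
  x_2 = 2.910000 - 1.468100×(2.910000 - 2.030000)/(1.468100 - (-2.879100))
       = 2.612814
Iteration 2:
  f(2.910000) = 1.468100
  f(2.612814) = -0.173204
  x_3 = 2.612814 - (-0.173204)×(2.612814 - 2.910000)/(-0.173204 - 1.468100)
       = 2.644175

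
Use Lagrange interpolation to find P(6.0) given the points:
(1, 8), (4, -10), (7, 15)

Lagrange interpolation formula:
P(x) = Σ yᵢ × Lᵢ(x)
where Lᵢ(x) = Π_{j≠i} (x - xⱼ)/(xᵢ - xⱼ)

L_0(6.0) = (6.0 - 4)/(1 - 4) × (6.0 - 7)/(1 - 7) = -0.111111
L_1(6.0) = (6.0 - 1)/(4 - 1) × (6.0 - 7)/(4 - 7) = 0.555556
L_2(6.0) = (6.0 - 1)/(7 - 1) × (6.0 - 4)/(7 - 4) = 0.555556

P(6.0) = 8×L_0(6.0) + (-10)×L_1(6.0) + 15×L_2(6.0)
P(6.0) = 1.888889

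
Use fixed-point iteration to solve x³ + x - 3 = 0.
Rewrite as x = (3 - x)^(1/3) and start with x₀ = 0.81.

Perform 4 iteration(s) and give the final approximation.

Equation: x³ + x - 3 = 0
Fixed-point form: x = (3 - x)^(1/3)
x₀ = 0.81

x_1 = g(0.810000) = 1.298618
x_2 = g(1.298618) = 1.193807
x_3 = g(1.193807) = 1.217834
x_4 = g(1.217834) = 1.212410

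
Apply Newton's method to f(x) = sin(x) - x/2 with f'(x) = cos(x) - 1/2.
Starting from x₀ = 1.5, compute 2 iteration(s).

f(x) = sin(x) - x/2
f'(x) = cos(x) - 1/2
x₀ = 1.5

Newton-Raphson formula: x_{n+1} = x_n - f(x_n)/f'(x_n)

Iteration 1:
  f(1.500000) = 0.247495
  f'(1.500000) = -0.429263
  x_1 = 1.500000 - 0.247495/(-0.429263) = 2.076558
Iteration 2:
  f(2.076558) = -0.163473
  f'(2.076558) = -0.984474
  x_2 = 2.076558 - (-0.163473)/(-0.984474) = 1.910507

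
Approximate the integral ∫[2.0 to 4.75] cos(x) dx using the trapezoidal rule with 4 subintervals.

f(x) = cos(x)
a = 2.0, b = 4.75, n = 4
h = (b - a)/n = 0.687500

Trapezoidal rule: (h/2)[f(x₀) + 2f(x₁) + 2f(x₂) + ... + f(xₙ)]

x_0 = 2.0000, f(x_0) = -0.416147, coefficient = 1
x_1 = 2.6875, f(x_1) = -0.898659, coefficient = 2
x_2 = 3.3750, f(x_2) = -0.972884, coefficient = 2
x_3 = 4.0625, f(x_3) = -0.605098, coefficient = 2
x_4 = 4.7500, f(x_4) = 0.037602, coefficient = 1

I ≈ (0.687500/2) × -5.331827 = -1.832816
Exact value: -1.908590
Error: 0.075775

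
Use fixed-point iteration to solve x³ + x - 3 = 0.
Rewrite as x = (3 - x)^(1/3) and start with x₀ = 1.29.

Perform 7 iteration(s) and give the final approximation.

Equation: x³ + x - 3 = 0
Fixed-point form: x = (3 - x)^(1/3)
x₀ = 1.29

x_1 = g(1.290000) = 1.195819
x_2 = g(1.195819) = 1.217382
x_3 = g(1.217382) = 1.212512
x_4 = g(1.212512) = 1.213615
x_5 = g(1.213615) = 1.213366
x_6 = g(1.213366) = 1.213422
x_7 = g(1.213422) = 1.213409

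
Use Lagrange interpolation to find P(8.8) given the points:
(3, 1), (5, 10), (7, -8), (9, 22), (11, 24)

Lagrange interpolation formula:
P(x) = Σ yᵢ × Lᵢ(x)
where Lᵢ(x) = Π_{j≠i} (x - xⱼ)/(xᵢ - xⱼ)

L_0(8.8) = (8.8 - 5)/(3 - 5) × (8.8 - 7)/(3 - 7) × (8.8 - 9)/(3 - 9) × (8.8 - 11)/(3 - 11) = 0.007837
L_1(8.8) = (8.8 - 3)/(5 - 3) × (8.8 - 7)/(5 - 7) × (8.8 - 9)/(5 - 9) × (8.8 - 11)/(5 - 11) = -0.047850
L_2(8.8) = (8.8 - 3)/(7 - 3) × (8.8 - 5)/(7 - 5) × (8.8 - 9)/(7 - 9) × (8.8 - 11)/(7 - 11) = 0.151525
L_3(8.8) = (8.8 - 3)/(9 - 3) × (8.8 - 5)/(9 - 5) × (8.8 - 7)/(9 - 7) × (8.8 - 11)/(9 - 11) = 0.909150
L_4(8.8) = (8.8 - 3)/(11 - 3) × (8.8 - 5)/(11 - 5) × (8.8 - 7)/(11 - 7) × (8.8 - 9)/(11 - 9) = -0.020662

P(8.8) = 1×L_0(8.8) + 10×L_1(8.8) + (-8)×L_2(8.8) + 22×L_3(8.8) + 24×L_4(8.8)
P(8.8) = 17.822538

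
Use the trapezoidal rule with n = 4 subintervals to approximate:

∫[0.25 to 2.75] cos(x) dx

f(x) = cos(x)
a = 0.25, b = 2.75, n = 4
h = (b - a)/n = 0.625000

Trapezoidal rule: (h/2)[f(x₀) + 2f(x₁) + 2f(x₂) + ... + f(xₙ)]

x_0 = 0.2500, f(x_0) = 0.968912, coefficient = 1
x_1 = 0.8750, f(x_1) = 0.640997, coefficient = 2
x_2 = 1.5000, f(x_2) = 0.070737, coefficient = 2
x_3 = 2.1250, f(x_3) = -0.526266, coefficient = 2
x_4 = 2.7500, f(x_4) = -0.924302, coefficient = 1

I ≈ (0.625000/2) × 0.415545 = 0.129858
Exact value: 0.134257
Error: 0.004399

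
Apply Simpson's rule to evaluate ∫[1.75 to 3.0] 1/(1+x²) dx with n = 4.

f(x) = 1/(1+x²)
a = 1.75, b = 3.0, n = 4
h = (b - a)/n = 0.312500

Simpson's rule: (h/3)[f(x₀) + 4f(x₁) + 2f(x₂) + ... + f(xₙ)]

x_0 = 1.7500, f(x_0) = 0.246154, coefficient = 1
x_1 = 2.0625, f(x_1) = 0.190335, coefficient = 4
x_2 = 2.3750, f(x_2) = 0.150588, coefficient = 2
x_3 = 2.6875, f(x_3) = 0.121615, coefficient = 4
x_4 = 3.0000, f(x_4) = 0.100000, coefficient = 1

I ≈ (0.312500/3) × 1.895129 = 0.197409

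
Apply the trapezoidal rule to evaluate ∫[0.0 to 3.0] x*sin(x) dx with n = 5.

f(x) = x*sin(x)
a = 0.0, b = 3.0, n = 5
h = (b - a)/n = 0.600000

Trapezoidal rule: (h/2)[f(x₀) + 2f(x₁) + 2f(x₂) + ... + f(xₙ)]

x_0 = 0.0000, f(x_0) = 0.000000, coefficient = 1
x_1 = 0.6000, f(x_1) = 0.338785, coefficient = 2
x_2 = 1.2000, f(x_2) = 1.118447, coefficient = 2
x_3 = 1.8000, f(x_3) = 1.752926, coefficient = 2
x_4 = 2.4000, f(x_4) = 1.621112, coefficient = 2
x_5 = 3.0000, f(x_5) = 0.423360, coefficient = 1

I ≈ (0.600000/2) × 10.085900 = 3.025770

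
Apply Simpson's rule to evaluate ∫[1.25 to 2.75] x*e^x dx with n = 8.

f(x) = x*e^x
a = 1.25, b = 2.75, n = 8
h = (b - a)/n = 0.187500

Simpson's rule: (h/3)[f(x₀) + 4f(x₁) + 2f(x₂) + ... + f(xₙ)]

x_0 = 1.2500, f(x_0) = 4.362929, coefficient = 1
x_1 = 1.4375, f(x_1) = 6.052101, coefficient = 4
x_2 = 1.6250, f(x_2) = 8.252431, coefficient = 2
x_3 = 1.8125, f(x_3) = 11.102909, coefficient = 4
x_4 = 2.0000, f(x_4) = 14.778112, coefficient = 2
x_5 = 2.1875, f(x_5) = 19.496975, coefficient = 4
x_6 = 2.3750, f(x_6) = 25.533656, coefficient = 2
x_7 = 2.5625, f(x_7) = 33.231006, coefficient = 4
x_8 = 2.7500, f(x_8) = 43.017238, coefficient = 1

I ≈ (0.187500/3) × 424.040527 = 26.502533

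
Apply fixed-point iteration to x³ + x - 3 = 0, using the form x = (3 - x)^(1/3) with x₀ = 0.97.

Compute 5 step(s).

Equation: x³ + x - 3 = 0
Fixed-point form: x = (3 - x)^(1/3)
x₀ = 0.97

x_1 = g(0.970000) = 1.266189
x_2 = g(1.266189) = 1.201344
x_3 = g(1.201344) = 1.216138
x_4 = g(1.216138) = 1.212794
x_5 = g(1.212794) = 1.213551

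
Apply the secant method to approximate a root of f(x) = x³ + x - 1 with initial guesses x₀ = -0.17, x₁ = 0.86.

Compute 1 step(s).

f(x) = x³ + x - 1
x₀ = -0.17, x₁ = 0.86

Secant formula: x_{n+1} = x_n - f(x_n)(x_n - x_{n-1})/(f(x_n) - f(x_{n-1}))

Iteration 1:
  f(-0.170000) = -1.174913
  f(0.860000) = 0.496056
  x_2 = 0.860000 - 0.496056×(0.860000 - (-0.170000))/(0.496056 - (-1.174913))
       = 0.554227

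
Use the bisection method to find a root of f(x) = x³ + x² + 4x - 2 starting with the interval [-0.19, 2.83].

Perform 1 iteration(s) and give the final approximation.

f(x) = x³ + x² + 4x - 2
Initial interval: [-0.19, 2.83]

Iteration 1:
  c_1 = (-0.190000 + 2.830000)/2 = 1.320000
  f(c_1) = f(1.320000) = 7.322368
  f(a) × f(c) < 0, new interval: [-0.190000, 1.320000]

After 1 iteration(s), the approximation is c_1 = 1.320000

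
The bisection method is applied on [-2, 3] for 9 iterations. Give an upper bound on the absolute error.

Bisection error bound: |error| ≤ (b-a)/2^n
|error| ≤ (3 - (-2))/2^9 = 5/2^9
|error| ≤ 0.0097656250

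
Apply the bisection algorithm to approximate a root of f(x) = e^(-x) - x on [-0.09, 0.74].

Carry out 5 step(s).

f(x) = e^(-x) - x
Initial interval: [-0.09, 0.74]

Iteration 1:
  c_1 = (-0.090000 + 0.740000)/2 = 0.325000
  f(c_1) = f(0.325000) = 0.397527
  f(a) × f(c) ≥ 0, new interval: [0.325000, 0.740000]
Iteration 2:
  c_2 = (0.325000 + 0.740000)/2 = 0.532500
  f(c_2) = f(0.532500) = 0.054635
  f(a) × f(c) ≥ 0, new interval: [0.532500, 0.740000]
Iteration 3:
  c_3 = (0.532500 + 0.740000)/2 = 0.636250
  f(c_3) = f(0.636250) = -0.106977
  f(a) × f(c) < 0, new interval: [0.532500, 0.636250]
Iteration 4:
  c_4 = (0.532500 + 0.636250)/2 = 0.584375
  f(c_4) = f(0.584375) = -0.026921
  f(a) × f(c) < 0, new interval: [0.532500, 0.584375]
Iteration 5:
  c_5 = (0.532500 + 0.584375)/2 = 0.558437
  f(c_5) = f(0.558437) = 0.013665
  f(a) × f(c) ≥ 0, new interval: [0.558437, 0.584375]

After 5 iteration(s), the approximation is c_5 = 0.558437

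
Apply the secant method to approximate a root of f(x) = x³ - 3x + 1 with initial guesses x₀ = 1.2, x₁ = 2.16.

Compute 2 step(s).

f(x) = x³ - 3x + 1
x₀ = 1.2, x₁ = 2.16

Secant formula: x_{n+1} = x_n - f(x_n)(x_n - x_{n-1})/(f(x_n) - f(x_{n-1}))

Iteration 1:
  f(1.200000) = -0.872000
  f(2.160000) = 4.597696
  x_2 = 2.160000 - 4.597696×(2.160000 - 1.200000)/(4.597696 - (-0.872000))
       = 1.353047
Iteration 2:
  f(2.160000) = 4.597696
  f(1.353047) = -0.582069
  x_3 = 1.353047 - (-0.582069)×(1.353047 - 2.160000)/(-0.582069 - 4.597696)
       = 1.443727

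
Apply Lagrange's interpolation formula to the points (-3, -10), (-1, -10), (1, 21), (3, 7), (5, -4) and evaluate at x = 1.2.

Lagrange interpolation formula:
P(x) = Σ yᵢ × Lᵢ(x)
where Lᵢ(x) = Π_{j≠i} (x - xⱼ)/(xᵢ - xⱼ)

L_0(1.2) = (1.2 - (-1))/(-3 - (-1)) × (1.2 - 1)/(-3 - 1) × (1.2 - 3)/(-3 - 3) × (1.2 - 5)/(-3 - 5) = 0.007837
L_1(1.2) = (1.2 - (-3))/(-1 - (-3)) × (1.2 - 1)/(-1 - 1) × (1.2 - 3)/(-1 - 3) × (1.2 - 5)/(-1 - 5) = -0.059850
L_2(1.2) = (1.2 - (-3))/(1 - (-3)) × (1.2 - (-1))/(1 - (-1)) × (1.2 - 3)/(1 - 3) × (1.2 - 5)/(1 - 5) = 0.987525
L_3(1.2) = (1.2 - (-3))/(3 - (-3)) × (1.2 - (-1))/(3 - (-1)) × (1.2 - 1)/(3 - 1) × (1.2 - 5)/(3 - 5) = 0.073150
L_4(1.2) = (1.2 - (-3))/(5 - (-3)) × (1.2 - (-1))/(5 - (-1)) × (1.2 - 1)/(5 - 1) × (1.2 - 3)/(5 - 3) = -0.008663

P(1.2) = (-10)×L_0(1.2) + (-10)×L_1(1.2) + 21×L_2(1.2) + 7×L_3(1.2) + (-4)×L_4(1.2)
P(1.2) = 21.804850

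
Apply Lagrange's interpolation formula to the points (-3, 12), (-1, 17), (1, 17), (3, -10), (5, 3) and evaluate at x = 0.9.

Lagrange interpolation formula:
P(x) = Σ yᵢ × Lᵢ(x)
where Lᵢ(x) = Π_{j≠i} (x - xⱼ)/(xᵢ - xⱼ)

L_0(0.9) = (0.9 - (-1))/(-3 - (-1)) × (0.9 - 1)/(-3 - 1) × (0.9 - 3)/(-3 - 3) × (0.9 - 5)/(-3 - 5) = -0.004260
L_1(0.9) = (0.9 - (-3))/(-1 - (-3)) × (0.9 - 1)/(-1 - 1) × (0.9 - 3)/(-1 - 3) × (0.9 - 5)/(-1 - 5) = 0.034978
L_2(0.9) = (0.9 - (-3))/(1 - (-3)) × (0.9 - (-1))/(1 - (-1)) × (0.9 - 3)/(1 - 3) × (0.9 - 5)/(1 - 5) = 0.996877
L_3(0.9) = (0.9 - (-3))/(3 - (-3)) × (0.9 - (-1))/(3 - (-1)) × (0.9 - 1)/(3 - 1) × (0.9 - 5)/(3 - 5) = -0.031647
L_4(0.9) = (0.9 - (-3))/(5 - (-3)) × (0.9 - (-1))/(5 - (-1)) × (0.9 - 1)/(5 - 1) × (0.9 - 3)/(5 - 3) = 0.004052

P(0.9) = 12×L_0(0.9) + 17×L_1(0.9) + 17×L_2(0.9) + (-10)×L_3(0.9) + 3×L_4(0.9)
P(0.9) = 17.819034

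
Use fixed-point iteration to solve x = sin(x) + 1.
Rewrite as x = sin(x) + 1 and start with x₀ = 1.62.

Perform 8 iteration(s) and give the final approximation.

Equation: x = sin(x) + 1
Fixed-point form: x = sin(x) + 1
x₀ = 1.62

x_1 = g(1.620000) = 1.998790
x_2 = g(1.998790) = 1.909800
x_3 = g(1.909800) = 1.943086
x_4 = g(1.943086) = 1.931497
x_5 = g(1.931497) = 1.935650
x_6 = g(1.935650) = 1.934176
x_7 = g(1.934176) = 1.934701
x_8 = g(1.934701) = 1.934514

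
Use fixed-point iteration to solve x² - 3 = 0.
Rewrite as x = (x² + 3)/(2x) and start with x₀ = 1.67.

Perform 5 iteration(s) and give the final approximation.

Equation: x² - 3 = 0
Fixed-point form: x = (x² + 3)/(2x)
x₀ = 1.67

x_1 = g(1.670000) = 1.733204
x_2 = g(1.733204) = 1.732051
x_3 = g(1.732051) = 1.732051
x_4 = g(1.732051) = 1.732051
x_5 = g(1.732051) = 1.732051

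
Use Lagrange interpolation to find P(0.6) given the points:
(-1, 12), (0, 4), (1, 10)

Lagrange interpolation formula:
P(x) = Σ yᵢ × Lᵢ(x)
where Lᵢ(x) = Π_{j≠i} (x - xⱼ)/(xᵢ - xⱼ)

L_0(0.6) = (0.6 - 0)/(-1 - 0) × (0.6 - 1)/(-1 - 1) = -0.120000
L_1(0.6) = (0.6 - (-1))/(0 - (-1)) × (0.6 - 1)/(0 - 1) = 0.640000
L_2(0.6) = (0.6 - (-1))/(1 - (-1)) × (0.6 - 0)/(1 - 0) = 0.480000

P(0.6) = 12×L_0(0.6) + 4×L_1(0.6) + 10×L_2(0.6)
P(0.6) = 5.920000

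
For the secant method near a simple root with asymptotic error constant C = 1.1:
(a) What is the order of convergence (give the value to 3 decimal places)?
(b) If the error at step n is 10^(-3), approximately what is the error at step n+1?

(a) Secant method has superlinear convergence with order φ = (1+√5)/2 ≈ 1.618.
    This means |e_{n+1}| ≈ C|e_n|^1.618.

(b) With |e_n| = 10^(-3) and C = 1.1:
    |e_{n+1}| ≈ 1.1 × (10^(-3))^1.618 = 1.1 × 10^(-4.85)

(a) ≈ 1.618 (golden ratio); (b) |e_{n+1}| ≈ 1.539e-05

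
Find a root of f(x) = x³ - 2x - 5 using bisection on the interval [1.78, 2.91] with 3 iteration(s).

f(x) = x³ - 2x - 5
Initial interval: [1.78, 2.91]

Iteration 1:
  c_1 = (1.780000 + 2.910000)/2 = 2.345000
  f(c_1) = f(2.345000) = 3.205214
  f(a) × f(c) < 0, new interval: [1.780000, 2.345000]
Iteration 2:
  c_2 = (1.780000 + 2.345000)/2 = 2.062500
  f(c_2) = f(2.062500) = -0.351318
  f(a) × f(c) ≥ 0, new interval: [2.062500, 2.345000]
Iteration 3:
  c_3 = (2.062500 + 2.345000)/2 = 2.203750
  f(c_3) = f(2.203750) = 1.295043
  f(a) × f(c) < 0, new interval: [2.062500, 2.203750]

After 3 iteration(s), the approximation is c_3 = 2.203750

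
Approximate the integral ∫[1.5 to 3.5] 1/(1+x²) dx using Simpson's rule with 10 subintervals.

f(x) = 1/(1+x²)
a = 1.5, b = 3.5, n = 10
h = (b - a)/n = 0.200000

Simpson's rule: (h/3)[f(x₀) + 4f(x₁) + 2f(x₂) + ... + f(xₙ)]

x_0 = 1.5000, f(x_0) = 0.307692, coefficient = 1
x_1 = 1.7000, f(x_1) = 0.257069, coefficient = 4
x_2 = 1.9000, f(x_2) = 0.216920, coefficient = 2
x_3 = 2.1000, f(x_3) = 0.184843, coefficient = 4
x_4 = 2.3000, f(x_4) = 0.158983, coefficient = 2
x_5 = 2.5000, f(x_5) = 0.137931, coefficient = 4
x_6 = 2.7000, f(x_6) = 0.120627, coefficient = 2
x_7 = 2.9000, f(x_7) = 0.106270, coefficient = 4
x_8 = 3.1000, f(x_8) = 0.094251, coefficient = 2
x_9 = 3.3000, f(x_9) = 0.084104, coefficient = 4
x_10 = 3.5000, f(x_10) = 0.075472, coefficient = 1

I ≈ (0.200000/3) × 4.645595 = 0.309706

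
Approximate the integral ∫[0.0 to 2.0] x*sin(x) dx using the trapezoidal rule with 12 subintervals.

f(x) = x*sin(x)
a = 0.0, b = 2.0, n = 12
h = (b - a)/n = 0.166667

Trapezoidal rule: (h/2)[f(x₀) + 2f(x₁) + 2f(x₂) + ... + f(xₙ)]

x_0 = 0.0000, f(x_0) = 0.000000, coefficient = 1
x_1 = 0.1667, f(x_1) = 0.027649, coefficient = 2
x_2 = 0.3333, f(x_2) = 0.109065, coefficient = 2
x_3 = 0.5000, f(x_3) = 0.239713, coefficient = 2
x_4 = 0.6667, f(x_4) = 0.412247, coefficient = 2
x_5 = 0.8333, f(x_5) = 0.616814, coefficient = 2
x_6 = 1.0000, f(x_6) = 0.841471, coefficient = 2
x_7 = 1.1667, f(x_7) = 1.072686, coefficient = 2
x_8 = 1.3333, f(x_8) = 1.295917, coefficient = 2
x_9 = 1.5000, f(x_9) = 1.496242, coefficient = 2
x_10 = 1.6667, f(x_10) = 1.659013, coefficient = 2
x_11 = 1.8333, f(x_11) = 1.770514, coefficient = 2
x_12 = 2.0000, f(x_12) = 1.818595, coefficient = 1

I ≈ (0.166667/2) × 20.901257 = 1.741771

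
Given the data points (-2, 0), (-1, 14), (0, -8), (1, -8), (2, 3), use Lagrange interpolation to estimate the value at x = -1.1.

Lagrange interpolation formula:
P(x) = Σ yᵢ × Lᵢ(x)
where Lᵢ(x) = Π_{j≠i} (x - xⱼ)/(xᵢ - xⱼ)

L_0(-1.1) = (-1.1 - (-1))/(-2 - (-1)) × (-1.1 - 0)/(-2 - 0) × (-1.1 - 1)/(-2 - 1) × (-1.1 - 2)/(-2 - 2) = 0.029838
L_1(-1.1) = (-1.1 - (-2))/(-1 - (-2)) × (-1.1 - 0)/(-1 - 0) × (-1.1 - 1)/(-1 - 1) × (-1.1 - 2)/(-1 - 2) = 1.074150
L_2(-1.1) = (-1.1 - (-2))/(0 - (-2)) × (-1.1 - (-1))/(0 - (-1)) × (-1.1 - 1)/(0 - 1) × (-1.1 - 2)/(0 - 2) = -0.146475
L_3(-1.1) = (-1.1 - (-2))/(1 - (-2)) × (-1.1 - (-1))/(1 - (-1)) × (-1.1 - 0)/(1 - 0) × (-1.1 - 2)/(1 - 2) = 0.051150
L_4(-1.1) = (-1.1 - (-2))/(2 - (-2)) × (-1.1 - (-1))/(2 - (-1)) × (-1.1 - 0)/(2 - 0) × (-1.1 - 1)/(2 - 1) = -0.008663

P(-1.1) = 0×L_0(-1.1) + 14×L_1(-1.1) + (-8)×L_2(-1.1) + (-8)×L_3(-1.1) + 3×L_4(-1.1)
P(-1.1) = 15.774713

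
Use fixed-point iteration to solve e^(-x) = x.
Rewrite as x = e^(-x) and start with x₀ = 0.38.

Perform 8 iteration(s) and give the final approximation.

Equation: e^(-x) = x
Fixed-point form: x = e^(-x)
x₀ = 0.38

x_1 = g(0.380000) = 0.683861
x_2 = g(0.683861) = 0.504665
x_3 = g(0.504665) = 0.603708
x_4 = g(0.603708) = 0.546780
x_5 = g(0.546780) = 0.578810
x_6 = g(0.578810) = 0.560565
x_7 = g(0.560565) = 0.570887
x_8 = g(0.570887) = 0.565024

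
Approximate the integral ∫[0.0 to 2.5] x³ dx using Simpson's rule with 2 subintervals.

f(x) = x³
a = 0.0, b = 2.5, n = 2
h = (b - a)/n = 1.250000

Simpson's rule: (h/3)[f(x₀) + 4f(x₁) + 2f(x₂) + ... + f(xₙ)]

x_0 = 0.0000, f(x_0) = 0.000000, coefficient = 1
x_1 = 1.2500, f(x_1) = 1.953125, coefficient = 4
x_2 = 2.5000, f(x_2) = 15.625000, coefficient = 1

I ≈ (1.250000/3) × 23.437500 = 9.765625
Exact value: 9.765625
Error: 0.000000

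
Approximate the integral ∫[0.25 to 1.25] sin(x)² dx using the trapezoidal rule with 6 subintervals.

f(x) = sin(x)²
a = 0.25, b = 1.25, n = 6
h = (b - a)/n = 0.166667

Trapezoidal rule: (h/2)[f(x₀) + 2f(x₁) + 2f(x₂) + ... + f(xₙ)]

x_0 = 0.2500, f(x_0) = 0.061209, coefficient = 1
x_1 = 0.4167, f(x_1) = 0.163794, coefficient = 2
x_2 = 0.5833, f(x_2) = 0.303391, coefficient = 2
x_3 = 0.7500, f(x_3) = 0.464631, coefficient = 2
x_4 = 0.9167, f(x_4) = 0.629766, coefficient = 2
x_5 = 1.0833, f(x_5) = 0.780615, coefficient = 2
x_6 = 1.2500, f(x_6) = 0.900572, coefficient = 1

I ≈ (0.166667/2) × 5.646173 = 0.470514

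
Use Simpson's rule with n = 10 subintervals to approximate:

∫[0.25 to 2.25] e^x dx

f(x) = e^x
a = 0.25, b = 2.25, n = 10
h = (b - a)/n = 0.200000

Simpson's rule: (h/3)[f(x₀) + 4f(x₁) + 2f(x₂) + ... + f(xₙ)]

x_0 = 0.2500, f(x_0) = 1.284025, coefficient = 1
x_1 = 0.4500, f(x_1) = 1.568312, coefficient = 4
x_2 = 0.6500, f(x_2) = 1.915541, coefficient = 2
x_3 = 0.8500, f(x_3) = 2.339647, coefficient = 4
x_4 = 1.0500, f(x_4) = 2.857651, coefficient = 2
x_5 = 1.2500, f(x_5) = 3.490343, coefficient = 4
x_6 = 1.4500, f(x_6) = 4.263115, coefficient = 2
x_7 = 1.6500, f(x_7) = 5.206980, coefficient = 4
x_8 = 1.8500, f(x_8) = 6.359820, coefficient = 2
x_9 = 2.0500, f(x_9) = 7.767901, coefficient = 4
x_10 = 2.2500, f(x_10) = 9.487736, coefficient = 1

I ≈ (0.200000/3) × 123.056745 = 8.203783
Exact value: 8.203710
Error: 0.000073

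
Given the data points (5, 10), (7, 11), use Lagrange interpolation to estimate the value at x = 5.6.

Lagrange interpolation formula:
P(x) = Σ yᵢ × Lᵢ(x)
where Lᵢ(x) = Π_{j≠i} (x - xⱼ)/(xᵢ - xⱼ)

L_0(5.6) = (5.6 - 7)/(5 - 7) = 0.700000
L_1(5.6) = (5.6 - 5)/(7 - 5) = 0.300000

P(5.6) = 10×L_0(5.6) + 11×L_1(5.6)
P(5.6) = 10.300000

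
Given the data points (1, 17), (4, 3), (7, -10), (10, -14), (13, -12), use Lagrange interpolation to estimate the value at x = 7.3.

Lagrange interpolation formula:
P(x) = Σ yᵢ × Lᵢ(x)
where Lᵢ(x) = Π_{j≠i} (x - xⱼ)/(xᵢ - xⱼ)

L_0(7.3) = (7.3 - 4)/(1 - 4) × (7.3 - 7)/(1 - 7) × (7.3 - 10)/(1 - 10) × (7.3 - 13)/(1 - 13) = 0.007837
L_1(7.3) = (7.3 - 1)/(4 - 1) × (7.3 - 7)/(4 - 7) × (7.3 - 10)/(4 - 10) × (7.3 - 13)/(4 - 13) = -0.059850
L_2(7.3) = (7.3 - 1)/(7 - 1) × (7.3 - 4)/(7 - 4) × (7.3 - 10)/(7 - 10) × (7.3 - 13)/(7 - 13) = 0.987525
L_3(7.3) = (7.3 - 1)/(10 - 1) × (7.3 - 4)/(10 - 4) × (7.3 - 7)/(10 - 7) × (7.3 - 13)/(10 - 13) = 0.073150
L_4(7.3) = (7.3 - 1)/(13 - 1) × (7.3 - 4)/(13 - 4) × (7.3 - 7)/(13 - 7) × (7.3 - 10)/(13 - 10) = -0.008662

P(7.3) = 17×L_0(7.3) + 3×L_1(7.3) + (-10)×L_2(7.3) + (-14)×L_3(7.3) + (-12)×L_4(7.3)
P(7.3) = -10.841712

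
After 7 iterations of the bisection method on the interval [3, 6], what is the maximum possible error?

Bisection error bound: |error| ≤ (b-a)/2^n
|error| ≤ (6 - 3)/2^7 = 3/2^7
|error| ≤ 0.0234375000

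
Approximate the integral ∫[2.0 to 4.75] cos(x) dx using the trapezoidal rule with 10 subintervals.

f(x) = cos(x)
a = 2.0, b = 4.75, n = 10
h = (b - a)/n = 0.275000

Trapezoidal rule: (h/2)[f(x₀) + 2f(x₁) + 2f(x₂) + ... + f(xₙ)]

x_0 = 2.0000, f(x_0) = -0.416147, coefficient = 1
x_1 = 2.2750, f(x_1) = -0.647427, coefficient = 2
x_2 = 2.5500, f(x_2) = -0.830054, coefficient = 2
x_3 = 2.8250, f(x_3) = -0.950302, coefficient = 2
x_4 = 3.1000, f(x_4) = -0.999135, coefficient = 2
x_5 = 3.3750, f(x_5) = -0.972884, coefficient = 2
x_6 = 3.6500, f(x_6) = -0.873521, coefficient = 2
x_7 = 3.9250, f(x_7) = -0.708513, coefficient = 2
x_8 = 4.2000, f(x_8) = -0.490261, coefficient = 2
x_9 = 4.4750, f(x_9) = -0.235166, coefficient = 2
x_10 = 4.7500, f(x_10) = 0.037602, coefficient = 1

I ≈ (0.275000/2) × -13.793069 = -1.896547
Exact value: -1.908590
Error: 0.012043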